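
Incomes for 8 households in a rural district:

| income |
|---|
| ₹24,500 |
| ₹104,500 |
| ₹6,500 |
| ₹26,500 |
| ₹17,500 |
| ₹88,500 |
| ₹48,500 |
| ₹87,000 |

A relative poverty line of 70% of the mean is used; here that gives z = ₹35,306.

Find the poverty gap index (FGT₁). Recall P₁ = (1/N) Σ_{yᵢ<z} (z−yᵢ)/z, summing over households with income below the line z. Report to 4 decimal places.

0.2345

Below z: ₹6,500, ₹17,500, ₹24,500, ₹26,500 (q = 4 of N = 8).
Gap ratios (z−y)/z: (35306−6500)/35306 = 0.8159; (35306−17500)/35306 = 0.5043; (35306−24500)/35306 = 0.3061; (35306−26500)/35306 = 0.2494.
Σ = 1.875715. Dividing by the full population N = 8 gives P₁ = 0.2345.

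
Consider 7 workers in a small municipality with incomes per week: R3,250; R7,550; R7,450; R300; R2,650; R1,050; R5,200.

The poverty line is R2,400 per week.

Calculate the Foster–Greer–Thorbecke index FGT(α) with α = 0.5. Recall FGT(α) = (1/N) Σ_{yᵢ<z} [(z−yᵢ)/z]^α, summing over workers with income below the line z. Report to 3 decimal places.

0.241

Below the line: R300, R1,050 (q = 2 of N = 7).
Shortfall ratios: (2400−300)/2400 = 0.8750; (2400−1050)/2400 = 0.5625.
Raised to α = 0.5: 0.93541; 0.75000.
Sum = 1.685414; FGT(0.5) = 1.685414 / 7 = 0.241.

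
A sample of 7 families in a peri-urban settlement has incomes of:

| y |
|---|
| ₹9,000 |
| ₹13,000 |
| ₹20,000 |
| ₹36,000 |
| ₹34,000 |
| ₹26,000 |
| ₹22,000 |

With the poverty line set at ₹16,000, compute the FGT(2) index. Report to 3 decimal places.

0.032

Incomes under z: ₹9,000, ₹13,000 (q = 2 of N = 7).
Shortfall ratios: (16000−9000)/16000 = 0.4375; (16000−13000)/16000 = 0.1875.
Squared: 0.1914; 0.0352.
Sum = 0.226562; P₂ = 0.226562 / 7 = 0.032.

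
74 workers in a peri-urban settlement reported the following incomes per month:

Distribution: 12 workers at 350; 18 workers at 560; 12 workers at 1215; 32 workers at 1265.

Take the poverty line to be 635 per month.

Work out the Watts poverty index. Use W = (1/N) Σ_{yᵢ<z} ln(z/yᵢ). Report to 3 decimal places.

0.127

Below the line: 12×350, 18×560 (q = 30 of N = 74).
ln(z/y) terms: ln(635/350) = 0.5957 (×12); ln(635/560) = 0.1257 (×18).
W = 9.410690 / 74 = 0.127.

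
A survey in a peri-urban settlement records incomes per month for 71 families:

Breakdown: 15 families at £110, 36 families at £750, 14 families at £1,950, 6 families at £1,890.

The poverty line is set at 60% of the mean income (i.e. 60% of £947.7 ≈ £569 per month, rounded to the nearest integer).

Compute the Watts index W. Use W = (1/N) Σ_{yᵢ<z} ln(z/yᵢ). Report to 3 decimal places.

Incomes under z: 15×£110 (q = 15 of N = 71).
Log gaps: ln(569/110) = 1.6434 (×15).
W = 24.651001 / 71 = 0.347.

0.347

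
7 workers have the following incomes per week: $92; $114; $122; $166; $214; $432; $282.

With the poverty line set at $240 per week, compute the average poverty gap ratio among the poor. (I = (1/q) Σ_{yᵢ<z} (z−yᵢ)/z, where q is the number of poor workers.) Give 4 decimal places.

0.4100

Incomes under z: $92, $114, $122, $166, $214 (q = 5 of N = 7).
Relative gaps: 0.6167, 0.5250, 0.4917, 0.3083, 0.1083; sum = 2.050000.
The income-gap ratio divides by q (the poor only): 2.050000 / 5 = 0.4100.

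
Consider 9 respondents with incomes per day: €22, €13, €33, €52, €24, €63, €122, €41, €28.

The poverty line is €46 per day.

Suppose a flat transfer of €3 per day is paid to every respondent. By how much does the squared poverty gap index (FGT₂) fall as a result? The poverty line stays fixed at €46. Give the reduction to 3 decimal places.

Before: below the line — €13, €22, €24, €28, €33, €41; squared poverty gap index (FGT₂) = 0.14004.
After the €3 transfer: below the line — €16, €25, €27, €31, €36, €44; squared poverty gap index (FGT₂) = 0.10665.
Reduction = 0.14004 − 0.10665 = 0.033.

0.033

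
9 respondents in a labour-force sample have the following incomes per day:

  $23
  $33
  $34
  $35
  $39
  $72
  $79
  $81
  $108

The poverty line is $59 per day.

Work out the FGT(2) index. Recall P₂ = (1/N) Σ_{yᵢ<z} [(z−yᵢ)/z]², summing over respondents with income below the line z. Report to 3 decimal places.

Incomes under z: $23, $33, $34, $35, $39 (q = 5 of N = 9).
Relative gaps: (59−23)/59 = 0.6102; (59−33)/59 = 0.4407; (59−34)/59 = 0.4237; (59−35)/59 = 0.4068; (59−39)/59 = 0.3390.
Squared: 0.3723; 0.1942; 0.1795; 0.1655; 0.1149.
Sum = 1.026429; P₂ = 1.026429 / 9 = 0.114.

0.114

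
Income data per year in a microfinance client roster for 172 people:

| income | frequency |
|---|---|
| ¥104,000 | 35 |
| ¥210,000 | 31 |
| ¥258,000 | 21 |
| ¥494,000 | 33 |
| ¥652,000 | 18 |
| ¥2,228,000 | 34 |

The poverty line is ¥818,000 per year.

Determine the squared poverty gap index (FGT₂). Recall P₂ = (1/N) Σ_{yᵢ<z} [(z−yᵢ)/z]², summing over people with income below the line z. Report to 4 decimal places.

Below the line: 35×¥104,000, 31×¥210,000, 21×¥258,000, 33×¥494,000, 18×¥652,000 (q = 138 of N = 172).
Normalized shortfalls: (818000−104000)/818000 = 0.8729 (×35); (818000−210000)/818000 = 0.7433 (×31); (818000−258000)/818000 = 0.6846 (×21); (818000−494000)/818000 = 0.3961 (×33); (818000−652000)/818000 = 0.2029 (×18).
Squared: 0.7619 (×35); 0.5525 (×31); 0.4687 (×21); 0.1569 (×33); 0.0412 (×18).
Sum = 59.552878; P₂ = 59.552878 / 172 = 0.3462.

0.3462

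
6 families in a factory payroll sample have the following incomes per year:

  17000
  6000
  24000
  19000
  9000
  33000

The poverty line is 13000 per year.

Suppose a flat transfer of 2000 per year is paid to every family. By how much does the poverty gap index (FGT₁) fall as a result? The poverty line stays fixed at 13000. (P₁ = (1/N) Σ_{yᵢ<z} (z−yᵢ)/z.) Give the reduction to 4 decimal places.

0.0513

Before: below the line — 6000, 9000; poverty gap index (FGT₁) = 0.141026.
After the 2000 transfer: below the line — 8000, 11000; poverty gap index (FGT₁) = 0.089744.
Reduction = 0.141026 − 0.089744 = 0.0513.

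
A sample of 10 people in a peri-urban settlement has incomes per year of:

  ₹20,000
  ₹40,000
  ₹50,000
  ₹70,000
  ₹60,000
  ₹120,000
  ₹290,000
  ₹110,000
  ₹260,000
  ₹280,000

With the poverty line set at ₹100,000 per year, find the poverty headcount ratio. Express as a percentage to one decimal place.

5 of the 10 people have income below ₹100,000.
H = 5/10 = 50.0%.

50.0%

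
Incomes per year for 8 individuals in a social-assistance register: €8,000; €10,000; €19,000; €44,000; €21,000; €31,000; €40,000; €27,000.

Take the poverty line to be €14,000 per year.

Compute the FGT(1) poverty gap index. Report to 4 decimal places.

0.0893

Incomes under z: €8,000, €10,000 (q = 2 of N = 8).
Shortfall ratios: (14000−8000)/14000 = 0.4286; (14000−10000)/14000 = 0.2857.
Sum of shortfalls = 0.714286; P₁ averages over all N: 0.714286 / 8 = 0.0893.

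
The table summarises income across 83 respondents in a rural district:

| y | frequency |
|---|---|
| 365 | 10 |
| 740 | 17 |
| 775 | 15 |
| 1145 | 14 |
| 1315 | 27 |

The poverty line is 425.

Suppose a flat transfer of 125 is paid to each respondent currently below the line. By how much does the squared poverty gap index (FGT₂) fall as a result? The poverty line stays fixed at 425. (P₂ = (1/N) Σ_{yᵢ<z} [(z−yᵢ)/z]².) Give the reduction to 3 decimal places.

0.002

Before: below the line — 10×365; squared poverty gap index (FGT₂) = 0.00240.
After the 125 transfer: below the line — none; squared poverty gap index (FGT₂) = 0.00000.
Reduction = 0.00240 − 0.00000 = 0.002.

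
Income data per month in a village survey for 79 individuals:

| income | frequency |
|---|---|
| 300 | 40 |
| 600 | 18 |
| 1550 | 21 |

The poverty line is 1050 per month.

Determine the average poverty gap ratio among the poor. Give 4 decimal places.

Below z: 40×300, 18×600 (q = 58 of N = 79).
Relative gaps: 0.7143 (×40), 0.4286 (×18); sum = 36.285714.
The income-gap ratio divides by q (the poor only): 36.285714 / 58 = 0.6256.

0.6256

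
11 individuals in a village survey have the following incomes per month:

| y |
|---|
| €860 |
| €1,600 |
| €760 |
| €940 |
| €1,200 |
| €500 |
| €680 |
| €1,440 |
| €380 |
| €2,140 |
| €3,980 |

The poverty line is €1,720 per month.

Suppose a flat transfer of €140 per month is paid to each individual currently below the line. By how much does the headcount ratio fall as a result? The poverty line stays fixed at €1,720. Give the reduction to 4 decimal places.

Before: below the line — €380, €500, €680, €760, €860, €940, €1,200, €1,440, €1,600; headcount ratio = 0.818182.
After the €140 transfer: below the line — €520, €640, €820, €900, €1,000, €1,080, €1,340, €1,580; headcount ratio = 0.727273.
Reduction = 0.818182 − 0.727273 = 0.0909.

0.0909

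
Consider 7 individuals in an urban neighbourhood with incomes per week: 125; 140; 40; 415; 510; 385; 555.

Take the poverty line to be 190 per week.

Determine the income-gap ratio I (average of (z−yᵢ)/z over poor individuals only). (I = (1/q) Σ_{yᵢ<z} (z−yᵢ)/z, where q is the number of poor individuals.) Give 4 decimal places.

0.4649

Below z: 40, 125, 140 (q = 3 of N = 7).
Shortfall ratios (z−y)/z: 0.7895, 0.3421, 0.2632; sum = 1.394737.
The income-gap ratio divides by q (the poor only): 1.394737 / 3 = 0.4649.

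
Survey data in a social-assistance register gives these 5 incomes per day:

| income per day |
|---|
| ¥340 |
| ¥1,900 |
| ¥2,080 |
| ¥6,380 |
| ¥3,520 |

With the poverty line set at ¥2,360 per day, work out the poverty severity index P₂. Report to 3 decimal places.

0.157

Below the line: ¥340, ¥1,900, ¥2,080 (q = 3 of N = 5).
Gap ratios (z−y)/z: (2360−340)/2360 = 0.8559; (2360−1900)/2360 = 0.1949; (2360−2080)/2360 = 0.1186.
Squared: 0.7326; 0.0380; 0.0141.
Sum = 0.784688; P₂ = 0.784688 / 5 = 0.157.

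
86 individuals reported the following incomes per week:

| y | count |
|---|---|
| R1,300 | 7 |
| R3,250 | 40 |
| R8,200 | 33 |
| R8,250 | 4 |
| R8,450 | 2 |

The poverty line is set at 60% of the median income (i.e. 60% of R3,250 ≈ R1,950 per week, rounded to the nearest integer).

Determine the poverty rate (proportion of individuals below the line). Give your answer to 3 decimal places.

0.081

7 of the 86 individuals have income below R1,950.
H = 7/86 = 0.081.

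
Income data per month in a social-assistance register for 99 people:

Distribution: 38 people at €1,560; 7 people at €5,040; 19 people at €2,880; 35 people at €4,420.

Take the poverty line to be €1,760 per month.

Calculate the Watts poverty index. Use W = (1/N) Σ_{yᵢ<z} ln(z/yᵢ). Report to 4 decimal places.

0.0463

Below the line: 38×€1,560 (q = 38 of N = 99).
ln(z/y) terms: ln(1760/1560) = 0.1206 (×38).
W = 4.583864 / 99 = 0.0463.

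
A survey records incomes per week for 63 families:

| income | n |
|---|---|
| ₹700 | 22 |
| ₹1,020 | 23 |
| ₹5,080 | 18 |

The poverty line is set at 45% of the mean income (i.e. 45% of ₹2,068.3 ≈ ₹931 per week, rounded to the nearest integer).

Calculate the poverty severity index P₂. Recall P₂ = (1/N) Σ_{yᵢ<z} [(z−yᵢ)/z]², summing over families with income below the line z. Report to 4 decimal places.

Poor units: 22×₹700 (q = 22 of N = 63).
Relative gaps: (931−700)/931 = 0.2481 (×22).
Squared: 0.0616 (×22).
Sum = 1.354401; P₂ = 1.354401 / 63 = 0.0215.

0.0215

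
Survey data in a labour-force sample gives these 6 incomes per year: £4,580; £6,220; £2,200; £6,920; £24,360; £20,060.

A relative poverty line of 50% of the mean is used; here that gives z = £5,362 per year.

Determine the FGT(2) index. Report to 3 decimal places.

Poor units: £2,200, £4,580 (q = 2 of N = 6).
Relative gaps: (5362−2200)/5362 = 0.5897; (5362−4580)/5362 = 0.1458.
Squared: 0.3478; 0.0213.
Sum = 0.369022; P₂ = 0.369022 / 6 = 0.062.

0.062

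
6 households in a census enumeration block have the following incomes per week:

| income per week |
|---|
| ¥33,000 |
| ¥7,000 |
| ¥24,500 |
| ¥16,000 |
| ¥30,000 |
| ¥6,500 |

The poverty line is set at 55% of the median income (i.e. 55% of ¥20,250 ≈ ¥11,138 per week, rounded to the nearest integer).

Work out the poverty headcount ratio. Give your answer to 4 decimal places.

0.3333

2 of the 6 households have income below ¥11,138.
H = 2/6 = 0.3333.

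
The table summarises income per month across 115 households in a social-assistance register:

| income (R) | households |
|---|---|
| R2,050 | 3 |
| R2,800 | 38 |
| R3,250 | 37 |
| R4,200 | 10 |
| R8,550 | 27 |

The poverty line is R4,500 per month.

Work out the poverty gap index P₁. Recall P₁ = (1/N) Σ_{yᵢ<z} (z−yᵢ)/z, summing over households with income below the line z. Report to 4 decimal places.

0.2342

Below the line: 3×R2,050, 38×R2,800, 37×R3,250, 10×R4,200 (q = 88 of N = 115).
Gap ratios (z−y)/z: (4500−2050)/4500 = 0.5444 (×3); (4500−2800)/4500 = 0.3778 (×38); (4500−3250)/4500 = 0.2778 (×37); (4500−4200)/4500 = 0.0667 (×10).
Σ = 26.933333. Dividing by the full population N = 115 gives P₁ = 0.2342.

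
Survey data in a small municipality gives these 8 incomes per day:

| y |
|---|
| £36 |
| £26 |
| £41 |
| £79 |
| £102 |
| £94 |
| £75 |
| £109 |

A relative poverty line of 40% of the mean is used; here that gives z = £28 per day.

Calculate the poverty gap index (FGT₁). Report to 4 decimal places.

0.0089

Below z: £26 (q = 1 of N = 8).
Relative gaps: (28−26)/28 = 0.0714.
Sum of shortfalls = 0.071429; P₁ averages over all N: 0.071429 / 8 = 0.0089.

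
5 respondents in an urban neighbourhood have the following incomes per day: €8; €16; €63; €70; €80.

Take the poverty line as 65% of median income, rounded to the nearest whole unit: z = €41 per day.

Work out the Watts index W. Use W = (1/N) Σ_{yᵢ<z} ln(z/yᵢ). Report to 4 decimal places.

0.5150

Below the line: €8, €16 (q = 2 of N = 5).
Log shortfalls: ln(41/8) = 1.6341; ln(41/16) = 0.9410.
W = 2.575114 / 5 = 0.5150.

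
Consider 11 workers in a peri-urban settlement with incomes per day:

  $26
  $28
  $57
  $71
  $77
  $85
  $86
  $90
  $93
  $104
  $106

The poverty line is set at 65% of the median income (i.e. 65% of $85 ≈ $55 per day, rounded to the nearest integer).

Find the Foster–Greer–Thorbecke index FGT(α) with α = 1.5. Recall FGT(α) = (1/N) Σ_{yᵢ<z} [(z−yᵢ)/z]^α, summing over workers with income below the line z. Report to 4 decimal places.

0.0661

Poor units: $26, $28 (q = 2 of N = 11).
Relative gaps: (55−26)/55 = 0.5273; (55−28)/55 = 0.4909.
Raised to α = 1.5: 0.38287; 0.34395.
Sum = 0.726826; FGT(1.5) = 0.726826 / 11 = 0.0661.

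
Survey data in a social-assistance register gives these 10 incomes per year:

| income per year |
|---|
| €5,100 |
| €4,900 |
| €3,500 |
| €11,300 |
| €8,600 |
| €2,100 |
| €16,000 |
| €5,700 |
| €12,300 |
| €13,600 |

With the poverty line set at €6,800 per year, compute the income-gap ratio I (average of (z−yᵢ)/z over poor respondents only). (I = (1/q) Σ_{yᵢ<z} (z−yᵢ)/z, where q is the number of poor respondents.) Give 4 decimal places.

Poor units: €2,100, €3,500, €4,900, €5,100, €5,700 (q = 5 of N = 10).
Relative gaps: 0.6912, 0.4853, 0.2794, 0.2500, 0.1618; sum = 1.867647.
I averages over the q = 5 poor units only: 1.867647 / 5 = 0.3735.

0.3735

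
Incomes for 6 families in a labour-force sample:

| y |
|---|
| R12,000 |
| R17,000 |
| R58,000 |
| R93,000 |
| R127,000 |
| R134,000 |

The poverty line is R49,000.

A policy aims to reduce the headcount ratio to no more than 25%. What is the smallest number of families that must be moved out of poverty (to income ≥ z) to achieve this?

Currently q = 2 of N = 6 are below the line (H = 0.333).
A headcount ratio of at most 25% allows at most ⌊0.25 × 6⌋ = 1 poor families.
So at least 2 − 1 = 1 must be lifted.

1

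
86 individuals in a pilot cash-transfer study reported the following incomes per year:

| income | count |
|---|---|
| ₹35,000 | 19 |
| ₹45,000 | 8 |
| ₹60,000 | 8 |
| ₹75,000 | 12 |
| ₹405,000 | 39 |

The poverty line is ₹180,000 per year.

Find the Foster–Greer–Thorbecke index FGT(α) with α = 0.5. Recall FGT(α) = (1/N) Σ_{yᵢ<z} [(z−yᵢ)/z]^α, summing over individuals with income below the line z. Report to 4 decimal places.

Below the line: 19×₹35,000, 8×₹45,000, 8×₹60,000, 12×₹75,000 (q = 47 of N = 86).
Shortfall ratios: (180000−35000)/180000 = 0.8056 (×19); (180000−45000)/180000 = 0.7500 (×8); (180000−60000)/180000 = 0.6667 (×8); (180000−75000)/180000 = 0.5833 (×12).
Raised to α = 0.5: 0.89753 (×19); 0.86603 (×8); 0.81650 (×8); 0.76376 (×12).
Sum = 39.678349; FGT(0.5) = 39.678349 / 86 = 0.4614.

0.4614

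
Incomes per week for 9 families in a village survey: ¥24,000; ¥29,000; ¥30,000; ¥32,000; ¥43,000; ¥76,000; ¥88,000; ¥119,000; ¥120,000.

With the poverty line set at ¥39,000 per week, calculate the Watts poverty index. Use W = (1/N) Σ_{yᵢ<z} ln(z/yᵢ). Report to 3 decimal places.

0.138

Below the line: ¥24,000, ¥29,000, ¥30,000, ¥32,000 (q = 4 of N = 9).
ln(z/y) terms: ln(39000/24000) = 0.4855; ln(39000/29000) = 0.2963; ln(39000/30000) = 0.2624; ln(39000/32000) = 0.1978.
W = 1.241964 / 9 = 0.138.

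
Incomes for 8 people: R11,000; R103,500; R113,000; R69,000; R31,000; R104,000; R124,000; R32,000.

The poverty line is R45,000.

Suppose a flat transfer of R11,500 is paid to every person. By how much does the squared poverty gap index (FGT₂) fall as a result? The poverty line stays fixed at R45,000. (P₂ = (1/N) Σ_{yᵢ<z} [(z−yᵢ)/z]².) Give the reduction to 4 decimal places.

0.0621

Before: below the line — R11,000, R31,000, R32,000; squared poverty gap index (FGT₂) = 0.093889.
After the R11,500 transfer: below the line — R22,500, R42,500, R43,500; squared poverty gap index (FGT₂) = 0.031775.
Reduction = 0.093889 − 0.031775 = 0.0621.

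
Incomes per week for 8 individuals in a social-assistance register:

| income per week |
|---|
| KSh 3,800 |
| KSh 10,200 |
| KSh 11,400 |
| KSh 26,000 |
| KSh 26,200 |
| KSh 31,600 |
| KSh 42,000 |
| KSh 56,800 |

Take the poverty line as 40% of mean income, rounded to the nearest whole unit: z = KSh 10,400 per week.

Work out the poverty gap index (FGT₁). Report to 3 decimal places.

Incomes under z: KSh 3,800, KSh 10,200 (q = 2 of N = 8).
Relative gaps: (10400−3800)/10400 = 0.6346; (10400−10200)/10400 = 0.0192.
Σ = 0.653846. Dividing by the full population N = 8 gives P₁ = 0.082.

0.082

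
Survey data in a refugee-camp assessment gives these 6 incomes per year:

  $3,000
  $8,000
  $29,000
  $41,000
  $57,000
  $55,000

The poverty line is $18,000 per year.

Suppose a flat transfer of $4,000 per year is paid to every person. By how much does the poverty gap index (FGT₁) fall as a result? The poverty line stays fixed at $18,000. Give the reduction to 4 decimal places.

0.0741

Before: below the line — $3,000, $8,000; poverty gap index (FGT₁) = 0.231481.
After the $4,000 transfer: below the line — $7,000, $12,000; poverty gap index (FGT₁) = 0.157407.
Reduction = 0.231481 − 0.157407 = 0.0741.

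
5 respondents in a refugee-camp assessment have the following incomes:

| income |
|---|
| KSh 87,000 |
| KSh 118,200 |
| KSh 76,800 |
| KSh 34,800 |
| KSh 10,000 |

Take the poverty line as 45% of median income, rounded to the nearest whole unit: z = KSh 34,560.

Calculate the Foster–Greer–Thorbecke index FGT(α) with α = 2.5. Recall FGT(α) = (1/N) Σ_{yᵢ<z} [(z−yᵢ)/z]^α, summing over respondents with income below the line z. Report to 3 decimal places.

0.085

Poor units: KSh 10,000 (q = 1 of N = 5).
Normalized shortfalls: (34560−10000)/34560 = 0.7106.
Raised to α = 2.5: 0.42573.
Sum = 0.425732; FGT(2.5) = 0.425732 / 5 = 0.085.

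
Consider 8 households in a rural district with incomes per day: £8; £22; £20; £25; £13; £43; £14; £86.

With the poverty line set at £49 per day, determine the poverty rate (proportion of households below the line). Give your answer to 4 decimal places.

0.8750

7 of the 8 households have income below £49.
H = 7/8 = 0.8750.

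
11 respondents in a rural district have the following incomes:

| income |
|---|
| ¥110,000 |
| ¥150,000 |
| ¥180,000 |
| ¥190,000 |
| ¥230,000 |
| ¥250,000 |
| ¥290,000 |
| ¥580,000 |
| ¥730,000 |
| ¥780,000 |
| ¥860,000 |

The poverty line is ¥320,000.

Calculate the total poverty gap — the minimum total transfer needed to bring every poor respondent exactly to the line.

¥840,000

Below the line: ¥110,000, ¥150,000, ¥180,000, ¥190,000, ¥230,000, ¥250,000, ¥290,000 (q = 7 of N = 11).
Individual gaps: 320000−110000 = 210000; 320000−150000 = 170000; 320000−180000 = 140000; 320000−190000 = 130000; 320000−230000 = 90000; 320000−250000 = 70000; 320000−290000 = 30000.
Aggregate gap = ¥840,000.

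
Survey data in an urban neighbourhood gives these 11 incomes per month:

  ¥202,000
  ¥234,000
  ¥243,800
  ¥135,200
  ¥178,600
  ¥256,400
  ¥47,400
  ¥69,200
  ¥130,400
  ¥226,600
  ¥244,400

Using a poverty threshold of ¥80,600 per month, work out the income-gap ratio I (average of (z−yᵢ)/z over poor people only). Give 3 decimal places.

0.277

Below z: ¥47,400, ¥69,200 (q = 2 of N = 11).
Relative gaps: 0.4119, 0.1414; sum = 0.553350.
The income-gap ratio divides by q (the poor only): 0.553350 / 2 = 0.277.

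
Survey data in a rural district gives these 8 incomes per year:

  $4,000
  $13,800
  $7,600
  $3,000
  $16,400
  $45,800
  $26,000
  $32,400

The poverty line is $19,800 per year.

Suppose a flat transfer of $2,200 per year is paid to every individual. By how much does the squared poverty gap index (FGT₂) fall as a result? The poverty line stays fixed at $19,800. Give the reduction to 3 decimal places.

0.068

Before: below the line — $3,000, $4,000, $7,600, $13,800, $16,400; squared poverty gap index (FGT₂) = 0.23221.
After the $2,200 transfer: below the line — $5,200, $6,200, $9,800, $16,000, $18,600; squared poverty gap index (FGT₂) = 0.16389.
Reduction = 0.23221 − 0.16389 = 0.068.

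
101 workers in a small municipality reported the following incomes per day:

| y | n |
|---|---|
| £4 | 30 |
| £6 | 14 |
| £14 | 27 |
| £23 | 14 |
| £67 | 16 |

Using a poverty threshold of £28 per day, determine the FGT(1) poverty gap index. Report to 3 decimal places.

Incomes under z: 30×£4, 14×£6, 27×£14, 14×£23 (q = 85 of N = 101).
Relative gaps: (28−4)/28 = 0.8571 (×30); (28−6)/28 = 0.7857 (×14); (28−14)/28 = 0.5000 (×27); (28−23)/28 = 0.1786 (×14).
Σ = 52.714286. Dividing by the full population N = 101 gives P₁ = 0.522.

0.522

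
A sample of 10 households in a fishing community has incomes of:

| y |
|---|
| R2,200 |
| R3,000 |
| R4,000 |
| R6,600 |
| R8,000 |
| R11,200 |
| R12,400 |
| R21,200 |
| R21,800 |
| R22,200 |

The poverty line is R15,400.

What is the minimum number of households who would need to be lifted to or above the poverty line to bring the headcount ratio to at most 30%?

4

7 of the 10 households are poor, so H = 7/10 = 0.700.
A headcount ratio of at most 30% allows at most ⌊0.30 × 10⌋ = 3 poor households.
So at least 7 − 3 = 4 must be lifted.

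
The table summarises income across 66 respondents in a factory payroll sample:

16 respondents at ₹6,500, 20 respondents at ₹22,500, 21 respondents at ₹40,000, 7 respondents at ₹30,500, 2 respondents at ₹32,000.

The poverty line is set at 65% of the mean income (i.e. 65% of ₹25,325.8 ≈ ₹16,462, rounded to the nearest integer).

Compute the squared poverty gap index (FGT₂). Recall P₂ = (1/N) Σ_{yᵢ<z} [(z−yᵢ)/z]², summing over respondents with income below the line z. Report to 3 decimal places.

Poor units: 16×₹6,500 (q = 16 of N = 66).
Gap ratios (z−y)/z: (16462−6500)/16462 = 0.6052 (×16).
Squared: 0.3662 (×16).
Sum = 5.859329; P₂ = 5.859329 / 66 = 0.089.

0.089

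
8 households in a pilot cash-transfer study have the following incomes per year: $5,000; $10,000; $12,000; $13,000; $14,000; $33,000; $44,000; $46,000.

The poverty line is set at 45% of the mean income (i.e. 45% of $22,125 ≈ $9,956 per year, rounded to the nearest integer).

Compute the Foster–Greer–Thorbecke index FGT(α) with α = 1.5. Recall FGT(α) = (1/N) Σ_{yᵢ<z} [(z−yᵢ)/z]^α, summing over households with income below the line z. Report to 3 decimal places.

0.044

Poor units: $5,000 (q = 1 of N = 8).
Relative gaps: (9956−5000)/9956 = 0.4978.
Raised to α = 1.5: 0.35121.
Sum = 0.351212; FGT(1.5) = 0.351212 / 8 = 0.044.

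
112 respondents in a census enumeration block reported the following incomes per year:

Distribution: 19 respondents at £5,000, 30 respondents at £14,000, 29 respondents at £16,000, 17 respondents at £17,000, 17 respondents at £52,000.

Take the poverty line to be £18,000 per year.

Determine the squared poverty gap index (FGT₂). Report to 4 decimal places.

Poor units: 19×£5,000, 30×£14,000, 29×£16,000, 17×£17,000 (q = 95 of N = 112).
Shortfall ratios: (18000−5000)/18000 = 0.7222 (×19); (18000−14000)/18000 = 0.2222 (×30); (18000−16000)/18000 = 0.1111 (×29); (18000−17000)/18000 = 0.0556 (×17).
Squared: 0.5216 (×19); 0.0494 (×30); 0.0123 (×29); 0.0031 (×17).
Sum = 11.802469; P₂ = 11.802469 / 112 = 0.1054.

0.1054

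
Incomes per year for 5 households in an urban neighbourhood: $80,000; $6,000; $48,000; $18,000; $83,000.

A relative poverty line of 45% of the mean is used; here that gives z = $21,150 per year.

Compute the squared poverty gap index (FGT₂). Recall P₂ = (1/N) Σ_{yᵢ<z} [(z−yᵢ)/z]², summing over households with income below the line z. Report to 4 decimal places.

Below the line: $6,000, $18,000 (q = 2 of N = 5).
Gap ratios (z−y)/z: (21150−6000)/21150 = 0.7163; (21150−18000)/21150 = 0.1489.
Squared: 0.5131; 0.0222.
Sum = 0.535285; P₂ = 0.535285 / 5 = 0.1071.

0.1071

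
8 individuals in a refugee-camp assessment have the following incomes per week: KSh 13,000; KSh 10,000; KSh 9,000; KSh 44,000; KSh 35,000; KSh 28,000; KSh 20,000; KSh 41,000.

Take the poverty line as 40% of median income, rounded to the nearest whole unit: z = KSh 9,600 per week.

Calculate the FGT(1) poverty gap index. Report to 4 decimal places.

0.0078

Below z: KSh 9,000 (q = 1 of N = 8).
Gap ratios (z−y)/z: (9600−9000)/9600 = 0.0625.
Sum of shortfalls = 0.062500; P₁ averages over all N: 0.062500 / 8 = 0.0078.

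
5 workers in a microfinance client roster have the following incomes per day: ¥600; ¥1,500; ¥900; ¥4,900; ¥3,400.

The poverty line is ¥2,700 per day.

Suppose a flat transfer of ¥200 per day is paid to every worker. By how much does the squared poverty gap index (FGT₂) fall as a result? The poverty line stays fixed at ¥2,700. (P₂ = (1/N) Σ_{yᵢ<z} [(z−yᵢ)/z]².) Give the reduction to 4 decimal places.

Before: below the line — ¥600, ¥900, ¥1,500; squared poverty gap index (FGT₂) = 0.249383.
After the ¥200 transfer: below the line — ¥800, ¥1,100, ¥1,700; squared poverty gap index (FGT₂) = 0.196708.
Reduction = 0.249383 − 0.196708 = 0.0527.

0.0527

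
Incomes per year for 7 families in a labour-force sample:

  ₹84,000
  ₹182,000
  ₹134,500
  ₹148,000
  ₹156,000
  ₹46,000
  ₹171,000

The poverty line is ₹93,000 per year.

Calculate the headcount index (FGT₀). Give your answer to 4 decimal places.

0.2857

2 of the 7 families have income below ₹93,000.
H = 2/7 = 0.2857.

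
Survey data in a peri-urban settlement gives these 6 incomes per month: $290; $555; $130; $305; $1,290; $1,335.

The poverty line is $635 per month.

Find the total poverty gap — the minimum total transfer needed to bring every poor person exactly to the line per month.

$1,260

Incomes under z: $130, $290, $305, $555 (q = 4 of N = 6).
Individual gaps: 635−130 = 505; 635−290 = 345; 635−305 = 330; 635−555 = 80.
Aggregate gap = $1,260.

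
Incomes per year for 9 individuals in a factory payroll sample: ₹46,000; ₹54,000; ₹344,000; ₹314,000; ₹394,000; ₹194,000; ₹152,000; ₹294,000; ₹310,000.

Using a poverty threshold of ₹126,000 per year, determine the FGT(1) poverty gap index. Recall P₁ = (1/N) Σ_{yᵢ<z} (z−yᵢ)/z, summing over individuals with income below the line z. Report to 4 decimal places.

0.1340

Incomes under z: ₹46,000, ₹54,000 (q = 2 of N = 9).
Relative gaps: (126000−46000)/126000 = 0.6349; (126000−54000)/126000 = 0.5714.
Sum of shortfalls = 1.206349; P₁ averages over all N: 1.206349 / 9 = 0.1340.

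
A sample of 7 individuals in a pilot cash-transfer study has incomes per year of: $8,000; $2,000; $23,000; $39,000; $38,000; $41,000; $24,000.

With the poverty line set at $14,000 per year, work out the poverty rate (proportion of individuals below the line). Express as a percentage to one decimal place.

2 of the 7 individuals have income below $14,000.
H = 2/7 = 28.6%.

28.6%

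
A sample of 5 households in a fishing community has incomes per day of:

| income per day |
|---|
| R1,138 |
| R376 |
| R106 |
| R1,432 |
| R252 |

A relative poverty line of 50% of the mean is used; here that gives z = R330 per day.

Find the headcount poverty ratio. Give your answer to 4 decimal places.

2 of the 5 households have income below R330.
H = 2/5 = 0.4000.

0.4000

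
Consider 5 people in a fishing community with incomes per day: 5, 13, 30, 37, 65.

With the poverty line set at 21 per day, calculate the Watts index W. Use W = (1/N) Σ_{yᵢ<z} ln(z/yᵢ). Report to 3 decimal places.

0.383

Poor units: 5, 13 (q = 2 of N = 5).
ln(z/y) terms: ln(21/5) = 1.4351; ln(21/13) = 0.4796.
W = 1.914658 / 5 = 0.383.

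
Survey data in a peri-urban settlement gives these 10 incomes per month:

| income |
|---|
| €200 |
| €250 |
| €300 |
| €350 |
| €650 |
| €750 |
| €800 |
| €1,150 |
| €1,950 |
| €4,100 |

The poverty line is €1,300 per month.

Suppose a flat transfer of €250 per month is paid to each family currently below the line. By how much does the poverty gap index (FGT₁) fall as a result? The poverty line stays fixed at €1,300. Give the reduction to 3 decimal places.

0.146

Before: below the line — €200, €250, €300, €350, €650, €750, €800, €1,150; poverty gap index (FGT₁) = 0.45769.
After the €250 transfer: below the line — €450, €500, €550, €600, €900, €1,000, €1,050; poverty gap index (FGT₁) = 0.31154.
Reduction = 0.45769 − 0.31154 = 0.146.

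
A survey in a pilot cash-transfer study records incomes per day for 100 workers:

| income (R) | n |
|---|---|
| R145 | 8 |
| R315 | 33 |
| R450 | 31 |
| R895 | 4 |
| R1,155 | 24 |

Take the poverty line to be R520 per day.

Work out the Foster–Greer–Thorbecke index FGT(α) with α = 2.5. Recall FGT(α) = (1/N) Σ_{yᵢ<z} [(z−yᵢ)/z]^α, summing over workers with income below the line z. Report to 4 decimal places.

0.0696

Poor units: 8×R145, 33×R315, 31×R450 (q = 72 of N = 100).
Relative gaps: (520−145)/520 = 0.7212 (×8); (520−315)/520 = 0.3942 (×33); (520−450)/520 = 0.1346 (×31).
Raised to α = 2.5: 0.44164 (×8); 0.09758 (×33); 0.00665 (×31).
Sum = 6.959496; FGT(2.5) = 6.959496 / 100 = 0.0696.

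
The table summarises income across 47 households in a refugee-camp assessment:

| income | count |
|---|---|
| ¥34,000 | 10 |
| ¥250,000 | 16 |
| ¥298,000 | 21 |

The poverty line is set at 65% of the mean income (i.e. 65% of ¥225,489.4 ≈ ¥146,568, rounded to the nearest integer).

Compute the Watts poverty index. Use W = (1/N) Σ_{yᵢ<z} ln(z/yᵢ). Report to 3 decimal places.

Incomes under z: 10×¥34,000 (q = 10 of N = 47).
Log gaps: ln(146568/34000) = 1.4611 (×10).
W = 14.611290 / 47 = 0.311.

0.311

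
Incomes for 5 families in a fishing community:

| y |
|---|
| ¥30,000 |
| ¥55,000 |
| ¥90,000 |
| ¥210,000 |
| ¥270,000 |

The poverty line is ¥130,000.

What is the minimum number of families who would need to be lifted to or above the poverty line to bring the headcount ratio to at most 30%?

3 of the 5 families are poor, so H = 3/5 = 0.600.
A headcount ratio of at most 30% allows at most ⌊0.30 × 5⌋ = 1 poor families.
So at least 3 − 1 = 2 must be lifted.

2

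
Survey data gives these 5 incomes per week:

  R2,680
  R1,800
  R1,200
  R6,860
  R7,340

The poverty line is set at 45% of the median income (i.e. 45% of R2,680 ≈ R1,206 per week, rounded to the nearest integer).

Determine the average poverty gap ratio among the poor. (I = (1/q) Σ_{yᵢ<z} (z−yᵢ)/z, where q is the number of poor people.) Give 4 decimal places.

Incomes under z: R1,200 (q = 1 of N = 5).
Relative gaps: 0.0050; sum = 0.004975.
The income-gap ratio divides by q (the poor only): 0.004975 / 1 = 0.0050.

0.0050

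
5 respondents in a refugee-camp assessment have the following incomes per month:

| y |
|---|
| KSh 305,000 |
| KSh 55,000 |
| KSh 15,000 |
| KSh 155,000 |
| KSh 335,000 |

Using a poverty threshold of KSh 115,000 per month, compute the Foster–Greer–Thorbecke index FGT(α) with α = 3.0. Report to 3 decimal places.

0.160

Below the line: KSh 15,000, KSh 55,000 (q = 2 of N = 5).
Normalized shortfalls: (115000−15000)/115000 = 0.8696; (115000−55000)/115000 = 0.5217.
Raised to α = 3.0: 0.65752; 0.14202.
Sum = 0.799540; FGT(3.0) = 0.799540 / 5 = 0.160.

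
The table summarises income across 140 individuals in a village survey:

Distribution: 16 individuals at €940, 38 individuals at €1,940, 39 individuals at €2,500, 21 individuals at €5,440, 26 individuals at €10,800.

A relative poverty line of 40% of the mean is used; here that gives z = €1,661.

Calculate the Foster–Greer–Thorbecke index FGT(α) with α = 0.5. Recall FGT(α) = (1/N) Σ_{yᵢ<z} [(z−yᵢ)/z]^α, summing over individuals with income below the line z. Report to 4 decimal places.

0.0753

Below z: 16×€940 (q = 16 of N = 140).
Gap ratios (z−y)/z: (1661−940)/1661 = 0.4341 (×16).
Raised to α = 0.5: 0.65884 (×16).
Sum = 10.541509; FGT(0.5) = 10.541509 / 140 = 0.0753.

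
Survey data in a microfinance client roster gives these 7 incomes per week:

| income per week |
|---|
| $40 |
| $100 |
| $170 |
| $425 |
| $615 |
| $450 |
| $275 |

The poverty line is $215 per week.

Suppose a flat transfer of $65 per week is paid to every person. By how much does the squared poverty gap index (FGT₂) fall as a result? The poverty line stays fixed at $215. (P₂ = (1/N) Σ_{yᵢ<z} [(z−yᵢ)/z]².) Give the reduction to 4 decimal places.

Before: below the line — $40, $100, $170; squared poverty gap index (FGT₂) = 0.141775.
After the $65 transfer: below the line — $105, $165; squared poverty gap index (FGT₂) = 0.045121.
Reduction = 0.141775 − 0.045121 = 0.0967.

0.0967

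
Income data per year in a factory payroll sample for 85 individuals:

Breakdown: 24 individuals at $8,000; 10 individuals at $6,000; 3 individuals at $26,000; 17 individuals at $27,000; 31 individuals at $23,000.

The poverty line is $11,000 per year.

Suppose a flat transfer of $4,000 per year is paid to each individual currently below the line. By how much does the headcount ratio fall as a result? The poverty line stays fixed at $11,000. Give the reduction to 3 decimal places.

Before: below the line — 10×$6,000, 24×$8,000; headcount ratio = 0.40000.
After the $4,000 transfer: below the line — 10×$10,000; headcount ratio = 0.11765.
Reduction = 0.40000 − 0.11765 = 0.282.

0.282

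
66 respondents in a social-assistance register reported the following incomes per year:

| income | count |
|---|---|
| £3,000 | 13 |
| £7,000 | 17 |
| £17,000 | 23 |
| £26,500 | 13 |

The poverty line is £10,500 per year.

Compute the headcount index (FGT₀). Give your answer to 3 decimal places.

30 of the 66 respondents have income below £10,500.
H = 30/66 = 0.455.

0.455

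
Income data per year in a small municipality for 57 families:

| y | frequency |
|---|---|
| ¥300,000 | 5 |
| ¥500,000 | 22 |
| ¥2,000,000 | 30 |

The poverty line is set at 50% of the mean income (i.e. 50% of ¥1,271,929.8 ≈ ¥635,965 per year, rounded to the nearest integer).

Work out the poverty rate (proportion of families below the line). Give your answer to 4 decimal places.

27 of the 57 families have income below ¥635,965.
H = 27/57 = 0.4737.

0.4737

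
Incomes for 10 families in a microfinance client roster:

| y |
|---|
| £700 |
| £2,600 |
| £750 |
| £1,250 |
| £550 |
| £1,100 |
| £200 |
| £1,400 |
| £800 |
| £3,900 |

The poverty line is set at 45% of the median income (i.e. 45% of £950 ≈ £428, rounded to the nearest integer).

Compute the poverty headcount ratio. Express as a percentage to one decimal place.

1 of the 10 families have income below £428.
H = 1/10 = 10.0%.

10.0%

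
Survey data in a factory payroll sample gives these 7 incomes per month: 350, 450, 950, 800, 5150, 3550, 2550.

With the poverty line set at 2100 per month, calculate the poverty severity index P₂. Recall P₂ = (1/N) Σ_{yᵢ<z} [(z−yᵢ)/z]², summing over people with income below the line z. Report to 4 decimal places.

Below z: 350, 450, 800, 950 (q = 4 of N = 7).
Normalized shortfalls: (2100−350)/2100 = 0.8333; (2100−450)/2100 = 0.7857; (2100−800)/2100 = 0.6190; (2100−950)/2100 = 0.5476.
Squared: 0.6944; 0.6173; 0.3832; 0.2999.
Sum = 1.994898; P₂ = 1.994898 / 7 = 0.2850.

0.2850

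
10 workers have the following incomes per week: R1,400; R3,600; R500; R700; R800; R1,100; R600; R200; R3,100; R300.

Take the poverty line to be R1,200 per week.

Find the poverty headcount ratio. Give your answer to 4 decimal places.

7 of the 10 workers have income below R1,200.
H = 7/10 = 0.7000.

0.7000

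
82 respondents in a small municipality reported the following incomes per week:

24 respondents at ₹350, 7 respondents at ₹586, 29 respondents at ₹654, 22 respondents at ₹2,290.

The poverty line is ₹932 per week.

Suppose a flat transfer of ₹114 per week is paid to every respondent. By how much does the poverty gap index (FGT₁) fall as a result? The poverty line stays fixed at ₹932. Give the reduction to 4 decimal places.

0.0895

Before: below the line — 24×₹350, 7×₹586, 29×₹654; poverty gap index (FGT₁) = 0.319952.
After the ₹114 transfer: below the line — 24×₹464, 7×₹700, 29×₹768; poverty gap index (FGT₁) = 0.230451.
Reduction = 0.319952 − 0.230451 = 0.0895.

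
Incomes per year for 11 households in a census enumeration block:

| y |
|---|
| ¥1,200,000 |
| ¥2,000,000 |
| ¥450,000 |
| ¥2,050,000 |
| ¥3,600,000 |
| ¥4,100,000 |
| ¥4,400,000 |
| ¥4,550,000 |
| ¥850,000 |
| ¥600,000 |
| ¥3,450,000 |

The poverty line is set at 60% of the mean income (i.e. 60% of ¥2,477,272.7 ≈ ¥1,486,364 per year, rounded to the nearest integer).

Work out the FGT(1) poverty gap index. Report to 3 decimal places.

0.174

Below z: ¥450,000, ¥600,000, ¥850,000, ¥1,200,000 (q = 4 of N = 11).
Shortfall ratios: (1486364−450000)/1486364 = 0.6972; (1486364−600000)/1486364 = 0.5963; (1486364−850000)/1486364 = 0.4281; (1486364−1200000)/1486364 = 0.1927.
Sum of shortfalls = 1.914374; P₁ averages over all N: 1.914374 / 11 = 0.174.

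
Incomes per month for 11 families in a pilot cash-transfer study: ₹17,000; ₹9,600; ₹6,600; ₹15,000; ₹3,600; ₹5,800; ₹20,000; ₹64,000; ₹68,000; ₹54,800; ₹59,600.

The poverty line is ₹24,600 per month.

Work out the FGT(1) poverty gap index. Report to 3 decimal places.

Below z: ₹3,600, ₹5,800, ₹6,600, ₹9,600, ₹15,000, ₹17,000, ₹20,000 (q = 7 of N = 11).
Shortfall ratios: (24600−3600)/24600 = 0.8537; (24600−5800)/24600 = 0.7642; (24600−6600)/24600 = 0.7317; (24600−9600)/24600 = 0.6098; (24600−15000)/24600 = 0.3902; (24600−17000)/24600 = 0.3089; (24600−20000)/24600 = 0.1870.
Sum of shortfalls = 3.845528; P₁ averages over all N: 3.845528 / 11 = 0.350.

0.350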